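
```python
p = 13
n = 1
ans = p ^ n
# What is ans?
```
Trace:
  p=13
  p=13, n=1
  p=13, n=1, ans=12

Final answer: 12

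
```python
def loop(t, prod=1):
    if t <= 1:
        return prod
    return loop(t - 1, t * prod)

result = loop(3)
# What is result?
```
Call trace:
loop(t=3, prod=1)
  loop(t=2, prod=3)
    loop(t=1, prod=6)
    -> return 6
  -> return 6
-> return 6

Final answer: 6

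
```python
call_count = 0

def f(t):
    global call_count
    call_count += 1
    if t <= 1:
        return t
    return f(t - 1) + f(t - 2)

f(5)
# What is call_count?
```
Call trace (a repeated sub-call is expanded the first time; later identical calls just restate its return value):
f(t=5)
  f(t=4)
    f(t=3)
      f(t=2)
        f(t=1)
        -> return 1
        f(t=0)
        -> return 0
      -> return 1
      f(t=1)
      -> return 1
    -> return 2
    f(t=2) -> return 1  (same call as traced above)
  -> return 3
  f(t=3) -> return 2  (same call as traced above)
-> return 5

call_count is incremented once per call, so count the calls in each subtree. Let C(t) = number of calls made by f(t).
C(0) = C(1) = 1 (base case, no recursion); C(t) = 1 + C(t - 1) + C(t - 2) otherwise.
C(2) = 1 + C(1) + C(0) = 1 + 1 + 1 = 3
C(3) = 1 + C(2) + C(1) = 1 + 3 + 1 = 5
C(4) = 1 + C(3) + C(2) = 1 + 5 + 3 = 9
C(5) = 1 + C(4) + C(3) = 1 + 9 + 5 = 15
call_count = C(5) = 15

Final answer: 15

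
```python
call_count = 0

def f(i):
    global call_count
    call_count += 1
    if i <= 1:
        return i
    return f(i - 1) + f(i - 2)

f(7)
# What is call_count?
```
Call trace (a repeated sub-call is expanded the first time; later identical calls just restate its return value):
f(i=7)
  f(i=6)
    f(i=5)
      f(i=4)
        f(i=3)
          f(i=2)
            f(i=1)
            -> return 1
            f(i=0)
            -> return 0
          -> return 1
          f(i=1)
          -> return 1
        -> return 2
        f(i=2) -> return 1  (same call as traced above)
      -> return 3
      f(i=3) -> return 2  (same call as traced above)
    -> return 5
    f(i=4) -> return 3  (same call as traced above)
  -> return 8
  f(i=5) -> return 5  (same call as traced above)
-> return 13

call_count is incremented once per call, so count the calls in each subtree. Let C(i) = number of calls made by f(i).
C(0) = C(1) = 1 (base case, no recursion); C(i) = 1 + C(i - 1) + C(i - 2) otherwise.
C(2) = 1 + C(1) + C(0) = 1 + 1 + 1 = 3
C(3) = 1 + C(2) + C(1) = 1 + 3 + 1 = 5
C(4) = 1 + C(3) + C(2) = 1 + 5 + 3 = 9
C(5) = 1 + C(4) + C(3) = 1 + 9 + 5 = 15
C(6) = 1 + C(5) + C(4) = 1 + 15 + 9 = 25
C(7) = 1 + C(6) + C(5) = 1 + 25 + 15 = 41
call_count = C(7) = 41

Final answer: 41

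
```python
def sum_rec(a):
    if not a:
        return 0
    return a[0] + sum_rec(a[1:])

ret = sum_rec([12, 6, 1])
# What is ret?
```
Call trace:
sum_rec(a=[12, 6, 1])
  sum_rec(a=[6, 1])
    sum_rec(a=[1])
      sum_rec(a=[])
      -> return 0
    -> return 1
  -> return 7
-> return 19

Final answer: 19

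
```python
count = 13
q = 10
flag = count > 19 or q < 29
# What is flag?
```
Trace:
  count=13
  count=13, q=10
  count=13, q=10, flag=True

Final answer: True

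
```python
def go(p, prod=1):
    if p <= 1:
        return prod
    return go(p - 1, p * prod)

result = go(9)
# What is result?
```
Call trace:
go(p=9, prod=1)
  go(p=8, prod=9)
    go(p=7, prod=72)
      go(p=6, prod=504)
        go(p=5, prod=3024)
          go(p=4, prod=15120)
            go(p=3, prod=60480)
              go(p=2, prod=181440)
                go(p=1, prod=362880)
                -> return 362880
              -> return 362880
            -> return 362880
          -> return 362880
        -> return 362880
      -> return 362880
    -> return 362880
  -> return 362880
-> return 362880

Final answer: 362880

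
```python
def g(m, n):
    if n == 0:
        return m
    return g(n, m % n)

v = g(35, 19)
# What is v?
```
Call trace:
g(m=35, n=19)
  g(m=19, n=16)
    g(m=16, n=3)
      g(m=3, n=1)
        g(m=1, n=0)
        -> return 1
      -> return 1
    -> return 1
  -> return 1
-> return 1

Final answer: 1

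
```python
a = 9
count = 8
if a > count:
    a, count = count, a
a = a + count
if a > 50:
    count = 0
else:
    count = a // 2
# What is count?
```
Trace:
  a=9
  a=9, count=8
  a=8, count=9
  a=17, count=9
  a=17, count=8

Final answer: 8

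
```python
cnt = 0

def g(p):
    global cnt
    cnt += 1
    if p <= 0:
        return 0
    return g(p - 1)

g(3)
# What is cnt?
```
Call trace:
g(p=3)
  g(p=2)
    g(p=1)
      g(p=0)
      -> return 0
    -> return 0
  -> return 0
-> return 0

cnt is incremented once per call. g is entered once for each p = 3, 2, 1, 0 (the p <= 0 call returns without recursing), i.e. 3 + 1 calls.
cnt = 4

Final answer: 4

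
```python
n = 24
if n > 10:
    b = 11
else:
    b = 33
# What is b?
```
Trace:
  n=24
  n=24, b=11

Final answer: 11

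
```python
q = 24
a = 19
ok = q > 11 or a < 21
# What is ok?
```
Trace:
  q=24
  q=24, a=19
  q=24, a=19, ok=True

Final answer: True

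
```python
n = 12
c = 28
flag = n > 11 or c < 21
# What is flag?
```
Trace:
  n=12
  n=12, c=28
  n=12, c=28, flag=True

Final answer: True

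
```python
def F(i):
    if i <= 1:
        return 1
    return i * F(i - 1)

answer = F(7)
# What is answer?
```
Call trace:
F(i=7)
  F(i=6)
    F(i=5)
      F(i=4)
        F(i=3)
          F(i=2)
            F(i=1)
            -> return 1
          -> return 2
        -> return 6
      -> return 24
    -> return 120
  -> return 720
-> return 5040

Final answer: 5040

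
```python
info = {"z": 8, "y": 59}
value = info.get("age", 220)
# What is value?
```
Trace:
  info={'z': 8, 'y': 59}
  info={'z': 8, 'y': 59}, value=220

Final answer: 220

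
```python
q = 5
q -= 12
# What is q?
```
Trace:
  q=5
  q=-7

Final answer: -7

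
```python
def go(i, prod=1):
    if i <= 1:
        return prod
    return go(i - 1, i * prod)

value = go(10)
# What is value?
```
Call trace:
go(i=10, prod=1)
  go(i=9, prod=10)
    go(i=8, prod=90)
      go(i=7, prod=720)
        go(i=6, prod=5040)
          go(i=5, prod=30240)
            go(i=4, prod=151200)
              go(i=3, prod=604800)
                go(i=2, prod=1814400)
                  go(i=1, prod=3628800)
                  -> return 3628800
                -> return 3628800
              -> return 3628800
            -> return 3628800
          -> return 3628800
        -> return 3628800
      -> return 3628800
    -> return 3628800
  -> return 3628800
-> return 3628800

Final answer: 3628800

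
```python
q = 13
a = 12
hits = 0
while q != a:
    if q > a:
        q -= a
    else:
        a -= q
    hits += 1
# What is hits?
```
Trace:
  q=13
  q=13, a=12
  q=13, a=12, hits=0
  q=1, a=12, hits=1
  q=1, a=11, hits=2
  q=1, a=10, hits=3
  q=1, a=9, hits=4
  q=1, a=8, hits=5
  q=1, a=7, hits=6
  q=1, a=6, hits=7
  q=1, a=5, hits=8
  q=1, a=4, hits=9
  q=1, a=3, hits=10
  q=1, a=2, hits=11
  q=1, a=1, hits=12

Final answer: 12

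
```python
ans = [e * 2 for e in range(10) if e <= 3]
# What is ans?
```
Trace:
  e=0
  e=1
  e=2
  e=3
  e=4
  e=5
  e=6
  e=7
  e=8
  e=9
  ans=[0, 2, 4, 6]

Final answer: [0, 2, 4, 6]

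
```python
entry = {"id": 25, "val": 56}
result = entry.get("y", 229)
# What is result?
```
Trace:
  entry={'id': 25, 'val': 56}
  entry={'id': 25, 'val': 56}, result=229

Final answer: 229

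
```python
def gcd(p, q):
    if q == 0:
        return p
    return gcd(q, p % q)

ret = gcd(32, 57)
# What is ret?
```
Call trace:
gcd(p=32, q=57)
  gcd(p=57, q=32)
    gcd(p=32, q=25)
      gcd(p=25, q=7)
        gcd(p=7, q=4)
          gcd(p=4, q=3)
            gcd(p=3, q=1)
              gcd(p=1, q=0)
              -> return 1
            -> return 1
          -> return 1
        -> return 1
      -> return 1
    -> return 1
  -> return 1
-> return 1

Final answer: 1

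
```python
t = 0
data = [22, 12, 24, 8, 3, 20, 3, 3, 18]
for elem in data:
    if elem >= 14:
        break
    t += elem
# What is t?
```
Trace:
  t=0
  t=0, elem=22

Final answer: 0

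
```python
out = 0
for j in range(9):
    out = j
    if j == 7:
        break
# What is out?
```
Trace:
  out=0
  out=0, j=0
  out=1, j=1
  out=2, j=2
  out=3, j=3
  out=4, j=4
  out=5, j=5
  out=6, j=6
  out=7, j=7

Final answer: 7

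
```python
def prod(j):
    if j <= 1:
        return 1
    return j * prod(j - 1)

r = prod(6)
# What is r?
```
Call trace:
prod(j=6)
  prod(j=5)
    prod(j=4)
      prod(j=3)
        prod(j=2)
          prod(j=1)
          -> return 1
        -> return 2
      -> return 6
    -> return 24
  -> return 120
-> return 720

Final answer: 720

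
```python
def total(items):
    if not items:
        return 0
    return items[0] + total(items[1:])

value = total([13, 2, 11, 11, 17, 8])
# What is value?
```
Call trace:
total(items=[13, 2, 11, 11, 17, 8])
  total(items=[2, 11, 11, 17, 8])
    total(items=[11, 11, 17, 8])
      total(items=[11, 17, 8])
        total(items=[17, 8])
          total(items=[8])
            total(items=[])
            -> return 0
          -> return 8
        -> return 25
      -> return 36
    -> return 47
  -> return 49
-> return 62

Final answer: 62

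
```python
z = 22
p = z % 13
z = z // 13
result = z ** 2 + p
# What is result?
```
Trace:
  z=22
  z=22, p=9
  z=1, p=9
  z=1, p=9, result=10

Final answer: 10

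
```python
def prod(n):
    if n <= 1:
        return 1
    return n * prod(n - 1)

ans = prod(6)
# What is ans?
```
Call trace:
prod(n=6)
  prod(n=5)
    prod(n=4)
      prod(n=3)
        prod(n=2)
          prod(n=1)
          -> return 1
        -> return 2
      -> return 6
    -> return 24
  -> return 120
-> return 720

Final answer: 720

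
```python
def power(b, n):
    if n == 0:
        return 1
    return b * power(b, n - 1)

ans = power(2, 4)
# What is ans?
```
Call trace:
power(b=2, n=4)
  power(b=2, n=3)
    power(b=2, n=2)
      power(b=2, n=1)
        power(b=2, n=0)
        -> return 1
      -> return 2
    -> return 4
  -> return 8
-> return 16

Final answer: 16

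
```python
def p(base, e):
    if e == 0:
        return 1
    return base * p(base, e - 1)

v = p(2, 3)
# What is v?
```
Call trace:
p(base=2, e=3)
  p(base=2, e=2)
    p(base=2, e=1)
      p(base=2, e=0)
      -> return 1
    -> return 2
  -> return 4
-> return 8

Final answer: 8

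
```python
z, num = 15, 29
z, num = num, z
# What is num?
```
Trace:
  z=15, num=29
  z=29, num=15

Final answer: 15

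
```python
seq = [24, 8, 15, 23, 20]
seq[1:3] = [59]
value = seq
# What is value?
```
Trace:
  seq=[24, 8, 15, 23, 20]
  seq=[24, 59, 23, 20]
  seq=[24, 59, 23, 20], value=[24, 59, 23, 20]

Final answer: [24, 59, 23, 20]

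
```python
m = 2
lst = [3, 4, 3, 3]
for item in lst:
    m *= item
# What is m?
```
Trace:
  m=2
  m=6, item=3
  m=24, item=4
  m=72, item=3
  m=216, item=3

Final answer: 216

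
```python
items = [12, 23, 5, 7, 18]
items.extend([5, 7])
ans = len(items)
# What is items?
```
Trace:
  items=[12, 23, 5, 7, 18]
  items=[12, 23, 5, 7, 18, 5, 7]
  items=[12, 23, 5, 7, 18, 5, 7], ans=7

Final answer: [12, 23, 5, 7, 18, 5, 7]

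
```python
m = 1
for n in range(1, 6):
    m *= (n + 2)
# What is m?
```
Trace:
  m=1
  m=3, n=1
  m=12, n=2
  m=60, n=3
  m=360, n=4
  m=2520, n=5

Final answer: 2520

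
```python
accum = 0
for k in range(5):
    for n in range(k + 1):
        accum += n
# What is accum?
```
Trace:
  accum=0
  accum=0, k=0, n=0
  accum=0, k=1, n=0
  accum=1, k=1, n=1
  accum=1, k=2, n=0
  accum=2, k=2, n=1
  accum=4, k=2, n=2
  accum=4, k=3, n=0
  accum=5, k=3, n=1
  accum=7, k=3, n=2
  accum=10, k=3, n=3
  accum=10, k=4, n=0
  accum=11, k=4, n=1
  accum=13, k=4, n=2
  accum=16, k=4, n=3
  accum=20, k=4, n=4

Final answer: 20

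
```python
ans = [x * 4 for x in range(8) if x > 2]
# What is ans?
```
Trace:
  x=0
  x=1
  x=2
  x=3
  x=4
  x=5
  x=6
  x=7
  ans=[12, 16, 20, 24, 28]

Final answer: [12, 16, 20, 24, 28]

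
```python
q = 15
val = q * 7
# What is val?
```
Trace:
  q=15
  q=15, val=105

Final answer: 105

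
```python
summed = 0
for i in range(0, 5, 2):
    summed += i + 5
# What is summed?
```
Trace:
  summed=0
  summed=5, i=0
  summed=12, i=2
  summed=21, i=4

Final answer: 21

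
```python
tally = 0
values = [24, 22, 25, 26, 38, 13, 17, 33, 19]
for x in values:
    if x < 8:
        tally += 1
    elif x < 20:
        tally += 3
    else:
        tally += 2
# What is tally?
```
Trace:
  tally=0
  tally=2, x=24
  tally=4, x=22
  tally=6, x=25
  tally=8, x=26
  tally=10, x=38
  tally=13, x=13
  tally=16, x=17
  tally=18, x=33
  tally=21, x=19

Final answer: 21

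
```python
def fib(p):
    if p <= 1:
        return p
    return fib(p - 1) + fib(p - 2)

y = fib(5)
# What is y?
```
Call trace (a repeated sub-call is expanded the first time; later identical calls just restate its return value):
fib(p=5)
  fib(p=4)
    fib(p=3)
      fib(p=2)
        fib(p=1)
        -> return 1
        fib(p=0)
        -> return 0
      -> return 1
      fib(p=1)
      -> return 1
    -> return 2
    fib(p=2) -> return 1  (same call as traced above)
  -> return 3
  fib(p=3) -> return 2  (same call as traced above)
-> return 5

Final answer: 5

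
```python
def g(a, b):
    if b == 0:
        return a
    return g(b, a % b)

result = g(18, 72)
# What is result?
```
Call trace:
g(a=18, b=72)
  g(a=72, b=18)
    g(a=18, b=0)
    -> return 18
  -> return 18
-> return 18

Final answer: 18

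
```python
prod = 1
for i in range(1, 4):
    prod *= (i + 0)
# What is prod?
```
Trace:
  prod=1
  prod=1, i=1
  prod=2, i=2
  prod=6, i=3

Final answer: 6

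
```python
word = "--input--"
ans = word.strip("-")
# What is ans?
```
Trace:
  word='--input--'
  word='--input--', ans='input'

Final answer: 'input'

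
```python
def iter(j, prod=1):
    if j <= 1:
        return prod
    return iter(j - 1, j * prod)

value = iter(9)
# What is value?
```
Call trace:
iter(j=9, prod=1)
  iter(j=8, prod=9)
    iter(j=7, prod=72)
      iter(j=6, prod=504)
        iter(j=5, prod=3024)
          iter(j=4, prod=15120)
            iter(j=3, prod=60480)
              iter(j=2, prod=181440)
                iter(j=1, prod=362880)
                -> return 362880
              -> return 362880
            -> return 362880
          -> return 362880
        -> return 362880
      -> return 362880
    -> return 362880
  -> return 362880
-> return 362880

Final answer: 362880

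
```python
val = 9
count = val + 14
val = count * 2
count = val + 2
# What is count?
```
Trace:
  val=9
  val=9, count=23
  val=46, count=23
  val=46, count=48

Final answer: 48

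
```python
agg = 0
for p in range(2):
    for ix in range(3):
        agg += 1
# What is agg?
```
Trace:
  agg=0
  agg=1, p=0, ix=0
  agg=2, p=0, ix=1
  agg=3, p=0, ix=2
  agg=4, p=1, ix=0
  agg=5, p=1, ix=1
  agg=6, p=1, ix=2

Final answer: 6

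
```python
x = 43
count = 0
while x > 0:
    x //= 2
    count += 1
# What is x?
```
Trace:
  x=43
  x=43, count=0
  x=21, count=1
  x=10, count=2
  x=5, count=3
  x=2, count=4
  x=1, count=5
  x=0, count=6

Final answer: 0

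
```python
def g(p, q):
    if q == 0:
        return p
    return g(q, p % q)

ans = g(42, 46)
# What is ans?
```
Call trace:
g(p=42, q=46)
  g(p=46, q=42)
    g(p=42, q=4)
      g(p=4, q=2)
        g(p=2, q=0)
        -> return 2
      -> return 2
    -> return 2
  -> return 2
-> return 2

Final answer: 2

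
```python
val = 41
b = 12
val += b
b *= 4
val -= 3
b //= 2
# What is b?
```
Trace:
  val=41
  val=41, b=12
  val=53, b=12
  val=53, b=48
  val=50, b=48
  val=50, b=24

Final answer: 24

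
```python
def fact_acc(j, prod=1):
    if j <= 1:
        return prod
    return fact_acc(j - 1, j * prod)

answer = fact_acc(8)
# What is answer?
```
Call trace:
fact_acc(j=8, prod=1)
  fact_acc(j=7, prod=8)
    fact_acc(j=6, prod=56)
      fact_acc(j=5, prod=336)
        fact_acc(j=4, prod=1680)
          fact_acc(j=3, prod=6720)
            fact_acc(j=2, prod=20160)
              fact_acc(j=1, prod=40320)
              -> return 40320
            -> return 40320
          -> return 40320
        -> return 40320
      -> return 40320
    -> return 40320
  -> return 40320
-> return 40320

Final answer: 40320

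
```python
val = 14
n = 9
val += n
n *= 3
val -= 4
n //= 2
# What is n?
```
Trace:
  val=14
  val=14, n=9
  val=23, n=9
  val=23, n=27
  val=19, n=27
  val=19, n=13

Final answer: 13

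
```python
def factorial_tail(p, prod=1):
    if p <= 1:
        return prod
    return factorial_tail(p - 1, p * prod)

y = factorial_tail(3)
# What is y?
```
Call trace:
factorial_tail(p=3, prod=1)
  factorial_tail(p=2, prod=3)
    factorial_tail(p=1, prod=6)
    -> return 6
  -> return 6
-> return 6

Final answer: 6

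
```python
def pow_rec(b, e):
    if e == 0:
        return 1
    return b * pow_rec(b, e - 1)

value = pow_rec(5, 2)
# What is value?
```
Call trace:
pow_rec(b=5, e=2)
  pow_rec(b=5, e=1)
    pow_rec(b=5, e=0)
    -> return 1
  -> return 5
-> return 25

Final answer: 25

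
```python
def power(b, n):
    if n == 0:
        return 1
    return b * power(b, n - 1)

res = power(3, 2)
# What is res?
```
Call trace:
power(b=3, n=2)
  power(b=3, n=1)
    power(b=3, n=0)
    -> return 1
  -> return 3
-> return 9

Final answer: 9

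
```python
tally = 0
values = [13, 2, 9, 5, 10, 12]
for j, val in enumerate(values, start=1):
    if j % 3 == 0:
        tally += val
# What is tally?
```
Trace:
  tally=0
  tally=0, j=1, val=13
  tally=0, j=2, val=2
  tally=9, j=3, val=9
  tally=9, j=4, val=5
  tally=9, j=5, val=10
  tally=21, j=6, val=12

Final answer: 21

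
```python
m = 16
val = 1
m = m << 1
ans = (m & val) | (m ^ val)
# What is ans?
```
Trace:
  m=16
  m=16, val=1
  m=32, val=1
  m=32, val=1, ans=33

Final answer: 33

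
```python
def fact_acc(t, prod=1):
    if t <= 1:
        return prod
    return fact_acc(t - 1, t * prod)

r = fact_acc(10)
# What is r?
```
Call trace:
fact_acc(t=10, prod=1)
  fact_acc(t=9, prod=10)
    fact_acc(t=8, prod=90)
      fact_acc(t=7, prod=720)
        fact_acc(t=6, prod=5040)
          fact_acc(t=5, prod=30240)
            fact_acc(t=4, prod=151200)
              fact_acc(t=3, prod=604800)
                fact_acc(t=2, prod=1814400)
                  fact_acc(t=1, prod=3628800)
                  -> return 3628800
                -> return 3628800
              -> return 3628800
            -> return 3628800
          -> return 3628800
        -> return 3628800
      -> return 3628800
    -> return 3628800
  -> return 3628800
-> return 3628800

Final answer: 3628800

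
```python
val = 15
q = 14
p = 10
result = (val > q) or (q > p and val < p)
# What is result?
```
Trace:
  val=15
  val=15, q=14
  val=15, q=14, p=10
  val=15, q=14, p=10, result=True

Final answer: True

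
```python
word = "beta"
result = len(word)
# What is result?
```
Trace:
  word='beta'
  word='beta', result=4

Final answer: 4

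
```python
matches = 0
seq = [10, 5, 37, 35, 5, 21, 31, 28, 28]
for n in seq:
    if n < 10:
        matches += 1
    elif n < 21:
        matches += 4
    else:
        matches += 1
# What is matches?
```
Trace:
  matches=0
  matches=4, n=10
  matches=5, n=5
  matches=6, n=37
  matches=7, n=35
  matches=8, n=5
  matches=9, n=21
  matches=10, n=31
  matches=11, n=28
  matches=12, n=28

Final answer: 12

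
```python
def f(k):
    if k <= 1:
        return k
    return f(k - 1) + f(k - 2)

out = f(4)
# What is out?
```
Call trace (a repeated sub-call is expanded the first time; later identical calls just restate its return value):
f(k=4)
  f(k=3)
    f(k=2)
      f(k=1)
      -> return 1
      f(k=0)
      -> return 0
    -> return 1
    f(k=1)
    -> return 1
  -> return 2
  f(k=2) -> return 1  (same call as traced above)
-> return 3

Final answer: 3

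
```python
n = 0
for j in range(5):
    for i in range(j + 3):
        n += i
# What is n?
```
Trace:
  n=0
  n=0, j=0, i=0
  n=1, j=0, i=1
  n=3, j=0, i=2
  n=3, j=1, i=0
  n=4, j=1, i=1
  n=6, j=1, i=2
  n=9, j=1, i=3
  n=9, j=2, i=0
  n=10, j=2, i=1
  n=12, j=2, i=2
  n=15, j=2, i=3
  n=19, j=2, i=4
  n=19, j=3, i=0
  n=20, j=3, i=1
  n=22, j=3, i=2
  n=25, j=3, i=3
  n=29, j=3, i=4
  n=34, j=3, i=5
  n=34, j=4, i=0
  n=35, j=4, i=1
  n=37, j=4, i=2
  n=40, j=4, i=3
  n=44, j=4, i=4
  n=49, j=4, i=5
  n=55, j=4, i=6

Final answer: 55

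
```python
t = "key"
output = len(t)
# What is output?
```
Trace:
  t='key'
  t='key', output=3

Final answer: 3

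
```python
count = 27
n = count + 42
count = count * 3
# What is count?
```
Trace:
  count=27
  count=27, n=69
  count=81, n=69

Final answer: 81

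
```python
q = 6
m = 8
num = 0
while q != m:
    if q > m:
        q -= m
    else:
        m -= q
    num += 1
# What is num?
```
Trace:
  q=6
  q=6, m=8
  q=6, m=8, num=0
  q=6, m=2, num=1
  q=4, m=2, num=2
  q=2, m=2, num=3

Final answer: 3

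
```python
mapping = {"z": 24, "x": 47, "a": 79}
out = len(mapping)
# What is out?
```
Trace:
  mapping={'z': 24, 'x': 47, 'a': 79}
  mapping={'z': 24, 'x': 47, 'a': 79}, out=3

Final answer: 3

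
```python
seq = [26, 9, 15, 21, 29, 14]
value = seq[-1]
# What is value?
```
Trace:
  seq=[26, 9, 15, 21, 29, 14]
  seq=[26, 9, 15, 21, 29, 14], value=14

Final answer: 14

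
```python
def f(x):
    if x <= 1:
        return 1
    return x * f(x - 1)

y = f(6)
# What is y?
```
Call trace:
f(x=6)
  f(x=5)
    f(x=4)
      f(x=3)
        f(x=2)
          f(x=1)
          -> return 1
        -> return 2
      -> return 6
    -> return 24
  -> return 120
-> return 720

Final answer: 720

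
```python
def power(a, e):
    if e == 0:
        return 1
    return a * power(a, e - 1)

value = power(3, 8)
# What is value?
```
Call trace:
power(a=3, e=8)
  power(a=3, e=7)
    power(a=3, e=6)
      power(a=3, e=5)
        power(a=3, e=4)
          power(a=3, e=3)
            power(a=3, e=2)
              power(a=3, e=1)
                power(a=3, e=0)
                -> return 1
              -> return 3
            -> return 9
          -> return 27
        -> return 81
      -> return 243
    -> return 729
  -> return 2187
-> return 6561

Final answer: 6561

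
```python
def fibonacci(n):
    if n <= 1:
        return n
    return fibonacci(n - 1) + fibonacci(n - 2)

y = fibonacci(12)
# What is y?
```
Call trace (a repeated sub-call is expanded the first time; later identical calls just restate its return value):
fibonacci(n=12)
  fibonacci(n=11)
    fibonacci(n=10)
      fibonacci(n=9)
        fibonacci(n=8)
          fibonacci(n=7)
            fibonacci(n=6)
              fibonacci(n=5)
                fibonacci(n=4)
                  fibonacci(n=3)
                    fibonacci(n=2)
                      fibonacci(n=1)
                      -> return 1
                      fibonacci(n=0)
                      -> return 0
                    -> return 1
                    fibonacci(n=1)
                    -> return 1
                  -> return 2
                  fibonacci(n=2) -> return 1  (same call as traced above)
                -> return 3
                fibonacci(n=3) -> return 2  (same call as traced above)
              -> return 5
              fibonacci(n=4) -> return 3  (same call as traced above)
            -> return 8
            fibonacci(n=5) -> return 5  (same call as traced above)
          -> return 13
          fibonacci(n=6) -> return 8  (same call as traced above)
        -> return 21
        fibonacci(n=7) -> return 13  (same call as traced above)
      -> return 34
      fibonacci(n=8) -> return 21  (same call as traced above)
    -> return 55
    fibonacci(n=9) -> return 34  (same call as traced above)
  -> return 89
  fibonacci(n=10) -> return 55  (same call as traced above)
-> return 144

Final answer: 144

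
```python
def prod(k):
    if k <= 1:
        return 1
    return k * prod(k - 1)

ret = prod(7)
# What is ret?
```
Call trace:
prod(k=7)
  prod(k=6)
    prod(k=5)
      prod(k=4)
        prod(k=3)
          prod(k=2)
            prod(k=1)
            -> return 1
          -> return 2
        -> return 6
      -> return 24
    -> return 120
  -> return 720
-> return 5040

Final answer: 5040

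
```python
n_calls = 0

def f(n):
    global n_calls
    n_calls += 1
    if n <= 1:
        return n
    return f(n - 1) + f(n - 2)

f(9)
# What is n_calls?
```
Call trace (a repeated sub-call is expanded the first time; later identical calls just restate its return value):
f(n=9)
  f(n=8)
    f(n=7)
      f(n=6)
        f(n=5)
          f(n=4)
            f(n=3)
              f(n=2)
                f(n=1)
                -> return 1
                f(n=0)
                -> return 0
              -> return 1
              f(n=1)
              -> return 1
            -> return 2
            f(n=2) -> return 1  (same call as traced above)
          -> return 3
          f(n=3) -> return 2  (same call as traced above)
        -> return 5
        f(n=4) -> return 3  (same call as traced above)
      -> return 8
      f(n=5) -> return 5  (same call as traced above)
    -> return 13
    f(n=6) -> return 8  (same call as traced above)
  -> return 21
  f(n=7) -> return 13  (same call as traced above)
-> return 34

n_calls is incremented once per call, so count the calls in each subtree. Let C(n) = number of calls made by f(n).
C(0) = C(1) = 1 (base case, no recursion); C(n) = 1 + C(n - 1) + C(n - 2) otherwise.
C(2) = 1 + C(1) + C(0) = 1 + 1 + 1 = 3
C(3) = 1 + C(2) + C(1) = 1 + 3 + 1 = 5
C(4) = 1 + C(3) + C(2) = 1 + 5 + 3 = 9
C(5) = 1 + C(4) + C(3) = 1 + 9 + 5 = 15
C(6) = 1 + C(5) + C(4) = 1 + 15 + 9 = 25
C(7) = 1 + C(6) + C(5) = 1 + 25 + 15 = 41
C(8) = 1 + C(7) + C(6) = 1 + 41 + 25 = 67
C(9) = 1 + C(8) + C(7) = 1 + 67 + 41 = 109
n_calls = C(9) = 109

Final answer: 109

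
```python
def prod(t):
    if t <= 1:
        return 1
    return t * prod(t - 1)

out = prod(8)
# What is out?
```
Call trace:
prod(t=8)
  prod(t=7)
    prod(t=6)
      prod(t=5)
        prod(t=4)
          prod(t=3)
            prod(t=2)
              prod(t=1)
              -> return 1
            -> return 2
          -> return 6
        -> return 24
      -> return 120
    -> return 720
  -> return 5040
-> return 40320

Final answer: 40320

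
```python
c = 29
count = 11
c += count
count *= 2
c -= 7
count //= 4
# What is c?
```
Trace:
  c=29
  c=29, count=11
  c=40, count=11
  c=40, count=22
  c=33, count=22
  c=33, count=5

Final answer: 33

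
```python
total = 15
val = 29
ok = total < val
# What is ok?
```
Trace:
  total=15
  total=15, val=29
  total=15, val=29, ok=True

Final answer: True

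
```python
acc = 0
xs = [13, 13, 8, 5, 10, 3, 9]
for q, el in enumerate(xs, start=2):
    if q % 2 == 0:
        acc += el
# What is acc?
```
Trace:
  acc=0
  acc=13, q=2, el=13
  acc=13, q=3, el=13
  acc=21, q=4, el=8
  acc=21, q=5, el=5
  acc=31, q=6, el=10
  acc=31, q=7, el=3
  acc=40, q=8, el=9

Final answer: 40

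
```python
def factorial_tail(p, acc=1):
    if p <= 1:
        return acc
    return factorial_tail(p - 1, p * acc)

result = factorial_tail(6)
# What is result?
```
Call trace:
factorial_tail(p=6, acc=1)
  factorial_tail(p=5, acc=6)
    factorial_tail(p=4, acc=30)
      factorial_tail(p=3, acc=120)
        factorial_tail(p=2, acc=360)
          factorial_tail(p=1, acc=720)
          -> return 720
        -> return 720
      -> return 720
    -> return 720
  -> return 720
-> return 720

Final answer: 720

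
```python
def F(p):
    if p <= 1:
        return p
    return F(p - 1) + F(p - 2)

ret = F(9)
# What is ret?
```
Call trace (a repeated sub-call is expanded the first time; later identical calls just restate its return value):
F(p=9)
  F(p=8)
    F(p=7)
      F(p=6)
        F(p=5)
          F(p=4)
            F(p=3)
              F(p=2)
                F(p=1)
                -> return 1
                F(p=0)
                -> return 0
              -> return 1
              F(p=1)
              -> return 1
            -> return 2
            F(p=2) -> return 1  (same call as traced above)
          -> return 3
          F(p=3) -> return 2  (same call as traced above)
        -> return 5
        F(p=4) -> return 3  (same call as traced above)
      -> return 8
      F(p=5) -> return 5  (same call as traced above)
    -> return 13
    F(p=6) -> return 8  (same call as traced above)
  -> return 21
  F(p=7) -> return 13  (same call as traced above)
-> return 34

Final answer: 34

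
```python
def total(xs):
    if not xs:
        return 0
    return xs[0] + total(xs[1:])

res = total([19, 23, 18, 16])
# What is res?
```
Call trace:
total(xs=[19, 23, 18, 16])
  total(xs=[23, 18, 16])
    total(xs=[18, 16])
      total(xs=[16])
        total(xs=[])
        -> return 0
      -> return 16
    -> return 34
  -> return 57
-> return 76

Final answer: 76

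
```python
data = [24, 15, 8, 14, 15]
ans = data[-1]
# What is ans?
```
Trace:
  data=[24, 15, 8, 14, 15]
  data=[24, 15, 8, 14, 15], ans=15

Final answer: 15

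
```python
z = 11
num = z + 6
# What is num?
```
Trace:
  z=11
  z=11, num=17

Final answer: 17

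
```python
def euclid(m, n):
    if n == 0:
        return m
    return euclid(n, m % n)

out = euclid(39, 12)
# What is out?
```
Call trace:
euclid(m=39, n=12)
  euclid(m=12, n=3)
    euclid(m=3, n=0)
    -> return 3
  -> return 3
-> return 3

Final answer: 3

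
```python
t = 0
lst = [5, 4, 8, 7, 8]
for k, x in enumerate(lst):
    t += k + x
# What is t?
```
Trace:
  t=0
  t=5, k=0, x=5
  t=10, k=1, x=4
  t=20, k=2, x=8
  t=30, k=3, x=7
  t=42, k=4, x=8

Final answer: 42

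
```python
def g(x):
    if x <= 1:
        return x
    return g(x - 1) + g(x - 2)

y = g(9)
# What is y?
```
Call trace (a repeated sub-call is expanded the first time; later identical calls just restate its return value):
g(x=9)
  g(x=8)
    g(x=7)
      g(x=6)
        g(x=5)
          g(x=4)
            g(x=3)
              g(x=2)
                g(x=1)
                -> return 1
                g(x=0)
                -> return 0
              -> return 1
              g(x=1)
              -> return 1
            -> return 2
            g(x=2) -> return 1  (same call as traced above)
          -> return 3
          g(x=3) -> return 2  (same call as traced above)
        -> return 5
        g(x=4) -> return 3  (same call as traced above)
      -> return 8
      g(x=5) -> return 5  (same call as traced above)
    -> return 13
    g(x=6) -> return 8  (same call as traced above)
  -> return 21
  g(x=7) -> return 13  (same call as traced above)
-> return 34

Final answer: 34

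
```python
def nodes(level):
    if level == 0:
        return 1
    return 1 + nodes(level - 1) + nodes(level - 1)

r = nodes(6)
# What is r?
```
Call trace (a repeated sub-call is expanded the first time; later identical calls just restate its return value):
nodes(level=6)
  nodes(level=5)
    nodes(level=4)
      nodes(level=3)
        nodes(level=2)
          nodes(level=1)
            nodes(level=0)
            -> return 1
            nodes(level=0)
            -> return 1
          -> return 3
          nodes(level=1) -> return 3  (same call as traced above)
        -> return 7
        nodes(level=2) -> return 7  (same call as traced above)
      -> return 15
      nodes(level=3) -> return 15  (same call as traced above)
    -> return 31
    nodes(level=4) -> return 31  (same call as traced above)
  -> return 63
  nodes(level=5) -> return 63  (same call as traced above)
-> return 127

Final answer: 127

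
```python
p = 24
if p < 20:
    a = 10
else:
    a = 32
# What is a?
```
Trace:
  p=24
  p=24, a=32

Final answer: 32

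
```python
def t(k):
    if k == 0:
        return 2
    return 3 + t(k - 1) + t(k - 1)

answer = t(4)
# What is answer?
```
Call trace (a repeated sub-call is expanded the first time; later identical calls just restate its return value):
t(k=4)
  t(k=3)
    t(k=2)
      t(k=1)
        t(k=0)
        -> return 2
        t(k=0)
        -> return 2
      -> return 7
      t(k=1) -> return 7  (same call as traced above)
    -> return 17
    t(k=2) -> return 17  (same call as traced above)
  -> return 37
  t(k=3) -> return 37  (same call as traced above)
-> return 77

Final answer: 77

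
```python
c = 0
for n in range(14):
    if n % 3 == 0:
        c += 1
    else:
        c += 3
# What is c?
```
Trace:
  c=0
  c=1, n=0
  c=4, n=1
  c=7, n=2
  c=8, n=3
  c=11, n=4
  c=14, n=5
  c=15, n=6
  c=18, n=7
  c=21, n=8
  c=22, n=9
  c=25, n=10
  c=28, n=11
  c=29, n=12
  c=32, n=13

Final answer: 32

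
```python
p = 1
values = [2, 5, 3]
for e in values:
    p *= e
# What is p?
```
Trace:
  p=1
  p=2, e=2
  p=10, e=5
  p=30, e=3

Final answer: 30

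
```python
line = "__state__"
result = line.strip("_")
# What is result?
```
Trace:
  line='__state__'
  line='__state__', result='state'

Final answer: 'state'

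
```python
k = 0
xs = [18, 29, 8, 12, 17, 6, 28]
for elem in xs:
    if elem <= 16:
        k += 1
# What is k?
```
Trace:
  k=0
  k=0, elem=18
  k=0, elem=29
  k=1, elem=8
  k=2, elem=12
  k=2, elem=17
  k=3, elem=6
  k=3, elem=28

Final answer: 3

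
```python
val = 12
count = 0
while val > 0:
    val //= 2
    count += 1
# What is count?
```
Trace:
  val=12
  val=12, count=0
  val=6, count=1
  val=3, count=2
  val=1, count=3
  val=0, count=4

Final answer: 4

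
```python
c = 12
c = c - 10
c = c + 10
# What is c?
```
Trace:
  c=12
  c=2
  c=12

Final answer: 12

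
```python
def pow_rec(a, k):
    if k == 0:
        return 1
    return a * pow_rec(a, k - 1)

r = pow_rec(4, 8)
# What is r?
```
Call trace:
pow_rec(a=4, k=8)
  pow_rec(a=4, k=7)
    pow_rec(a=4, k=6)
      pow_rec(a=4, k=5)
        pow_rec(a=4, k=4)
          pow_rec(a=4, k=3)
            pow_rec(a=4, k=2)
              pow_rec(a=4, k=1)
                pow_rec(a=4, k=0)
                -> return 1
              -> return 4
            -> return 16
          -> return 64
        -> return 256
      -> return 1024
    -> return 4096
  -> return 16384
-> return 65536

Final answer: 65536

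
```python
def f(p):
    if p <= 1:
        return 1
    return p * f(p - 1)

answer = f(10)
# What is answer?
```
Call trace:
f(p=10)
  f(p=9)
    f(p=8)
      f(p=7)
        f(p=6)
          f(p=5)
            f(p=4)
              f(p=3)
                f(p=2)
                  f(p=1)
                  -> return 1
                -> return 2
              -> return 6
            -> return 24
          -> return 120
        -> return 720
      -> return 5040
    -> return 40320
  -> return 362880
-> return 3628800

Final answer: 3628800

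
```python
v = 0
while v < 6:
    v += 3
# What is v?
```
Trace:
  v=0
  v=3
  v=6

Final answer: 6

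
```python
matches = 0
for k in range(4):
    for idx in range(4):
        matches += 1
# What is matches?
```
Trace:
  matches=0
  matches=1, k=0, idx=0
  matches=2, k=0, idx=1
  matches=3, k=0, idx=2
  matches=4, k=0, idx=3
  matches=5, k=1, idx=0
  matches=6, k=1, idx=1
  matches=7, k=1, idx=2
  matches=8, k=1, idx=3
  matches=9, k=2, idx=0
  matches=10, k=2, idx=1
  matches=11, k=2, idx=2
  matches=12, k=2, idx=3
  matches=13, k=3, idx=0
  matches=14, k=3, idx=1
  matches=15, k=3, idx=2
  matches=16, k=3, idx=3

Final answer: 16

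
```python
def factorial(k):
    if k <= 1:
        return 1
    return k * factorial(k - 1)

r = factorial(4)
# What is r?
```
Call trace:
factorial(k=4)
  factorial(k=3)
    factorial(k=2)
      factorial(k=1)
      -> return 1
    -> return 2
  -> return 6
-> return 24

Final answer: 24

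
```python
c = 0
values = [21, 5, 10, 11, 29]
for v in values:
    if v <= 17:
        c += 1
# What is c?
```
Trace:
  c=0
  c=0, v=21
  c=1, v=5
  c=2, v=10
  c=3, v=11
  c=3, v=29

Final answer: 3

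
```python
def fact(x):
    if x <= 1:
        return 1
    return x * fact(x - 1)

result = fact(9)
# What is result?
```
Call trace:
fact(x=9)
  fact(x=8)
    fact(x=7)
      fact(x=6)
        fact(x=5)
          fact(x=4)
            fact(x=3)
              fact(x=2)
                fact(x=1)
                -> return 1
              -> return 2
            -> return 6
          -> return 24
        -> return 120
      -> return 720
    -> return 5040
  -> return 40320
-> return 362880

Final answer: 362880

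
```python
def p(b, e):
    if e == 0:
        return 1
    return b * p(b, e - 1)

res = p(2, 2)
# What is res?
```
Call trace:
p(b=2, e=2)
  p(b=2, e=1)
    p(b=2, e=0)
    -> return 1
  -> return 2
-> return 4

Final answer: 4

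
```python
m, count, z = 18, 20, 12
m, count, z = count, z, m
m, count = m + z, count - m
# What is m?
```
Trace:
  m=18, count=20, z=12
  m=20, count=12, z=18
  m=38, count=-8, z=18

Final answer: 38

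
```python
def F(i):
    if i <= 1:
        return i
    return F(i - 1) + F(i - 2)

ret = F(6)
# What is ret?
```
Call trace (a repeated sub-call is expanded the first time; later identical calls just restate its return value):
F(i=6)
  F(i=5)
    F(i=4)
      F(i=3)
        F(i=2)
          F(i=1)
          -> return 1
          F(i=0)
          -> return 0
        -> return 1
        F(i=1)
        -> return 1
      -> return 2
      F(i=2) -> return 1  (same call as traced above)
    -> return 3
    F(i=3) -> return 2  (same call as traced above)
  -> return 5
  F(i=4) -> return 3  (same call as traced above)
-> return 8

Final answer: 8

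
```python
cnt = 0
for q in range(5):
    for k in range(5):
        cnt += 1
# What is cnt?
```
Trace:
  cnt=0
  cnt=1, q=0, k=0
  cnt=2, q=0, k=1
  cnt=3, q=0, k=2
  cnt=4, q=0, k=3
  cnt=5, q=0, k=4
  cnt=6, q=1, k=0
  cnt=7, q=1, k=1
  cnt=8, q=1, k=2
  cnt=9, q=1, k=3
  cnt=10, q=1, k=4
  cnt=11, q=2, k=0
  cnt=12, q=2, k=1
  cnt=13, q=2, k=2
  cnt=14, q=2, k=3
  cnt=15, q=2, k=4
  cnt=16, q=3, k=0
  cnt=17, q=3, k=1
  cnt=18, q=3, k=2
  cnt=19, q=3, k=3
  cnt=20, q=3, k=4
  cnt=21, q=4, k=0
  cnt=22, q=4, k=1
  cnt=23, q=4, k=2
  cnt=24, q=4, k=3
  cnt=25, q=4, k=4

Final answer: 25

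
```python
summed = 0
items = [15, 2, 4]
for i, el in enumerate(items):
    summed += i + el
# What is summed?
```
Trace:
  summed=0
  summed=15, i=0, el=15
  summed=18, i=1, el=2
  summed=24, i=2, el=4

Final answer: 24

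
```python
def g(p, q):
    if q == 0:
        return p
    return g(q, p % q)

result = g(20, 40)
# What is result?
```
Call trace:
g(p=20, q=40)
  g(p=40, q=20)
    g(p=20, q=0)
    -> return 20
  -> return 20
-> return 20

Final answer: 20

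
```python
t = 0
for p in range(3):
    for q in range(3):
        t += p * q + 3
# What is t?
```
Trace:
  t=0
  t=3, p=0, q=0
  t=6, p=0, q=1
  t=9, p=0, q=2
  t=12, p=1, q=0
  t=16, p=1, q=1
  t=21, p=1, q=2
  t=24, p=2, q=0
  t=29, p=2, q=1
  t=36, p=2, q=2

Final answer: 36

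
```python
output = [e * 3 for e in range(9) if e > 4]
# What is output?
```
Trace:
  e=0
  e=1
  e=2
  e=3
  e=4
  e=5
  e=6
  e=7
  e=8
  output=[15, 18, 21, 24]

Final answer: [15, 18, 21, 24]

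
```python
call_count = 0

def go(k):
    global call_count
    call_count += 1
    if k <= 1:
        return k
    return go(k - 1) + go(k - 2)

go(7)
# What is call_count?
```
Call trace (a repeated sub-call is expanded the first time; later identical calls just restate its return value):
go(k=7)
  go(k=6)
    go(k=5)
      go(k=4)
        go(k=3)
          go(k=2)
            go(k=1)
            -> return 1
            go(k=0)
            -> return 0
          -> return 1
          go(k=1)
          -> return 1
        -> return 2
        go(k=2) -> return 1  (same call as traced above)
      -> return 3
      go(k=3) -> return 2  (same call as traced above)
    -> return 5
    go(k=4) -> return 3  (same call as traced above)
  -> return 8
  go(k=5) -> return 5  (same call as traced above)
-> return 13

call_count is incremented once per call, so count the calls in each subtree. Let C(k) = number of calls made by go(k).
C(0) = C(1) = 1 (base case, no recursion); C(k) = 1 + C(k - 1) + C(k - 2) otherwise.
C(2) = 1 + C(1) + C(0) = 1 + 1 + 1 = 3
C(3) = 1 + C(2) + C(1) = 1 + 3 + 1 = 5
C(4) = 1 + C(3) + C(2) = 1 + 5 + 3 = 9
C(5) = 1 + C(4) + C(3) = 1 + 9 + 5 = 15
C(6) = 1 + C(5) + C(4) = 1 + 15 + 9 = 25
C(7) = 1 + C(6) + C(5) = 1 + 25 + 15 = 41
call_count = C(7) = 41

Final answer: 41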